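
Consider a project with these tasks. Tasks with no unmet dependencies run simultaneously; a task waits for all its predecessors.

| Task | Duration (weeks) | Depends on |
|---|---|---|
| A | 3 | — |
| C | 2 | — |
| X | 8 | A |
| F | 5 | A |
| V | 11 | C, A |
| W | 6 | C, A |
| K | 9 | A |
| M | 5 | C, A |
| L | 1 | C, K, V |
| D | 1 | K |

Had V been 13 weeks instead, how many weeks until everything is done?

17

The binding path is A→V→L = 3+11+1 = 15; finish at 15 weeks.
V lies on that path, so at 13 weeks the path becomes 17 weeks.
No other chain overtakes it, so the finish is 17 weeks.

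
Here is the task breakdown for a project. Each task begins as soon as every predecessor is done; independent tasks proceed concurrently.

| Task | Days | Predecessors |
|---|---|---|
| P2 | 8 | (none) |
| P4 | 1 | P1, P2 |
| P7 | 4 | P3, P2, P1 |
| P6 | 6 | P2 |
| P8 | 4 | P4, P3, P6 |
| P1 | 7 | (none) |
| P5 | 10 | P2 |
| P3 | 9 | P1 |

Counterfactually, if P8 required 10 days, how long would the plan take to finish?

As given, the longest chain is P1→P3→P8 = 7+9+4 = 20, so the finish is 20 days.
P8 lies on that path, so at 10 days the path becomes 26 days.
The critical path is still P1→P3→P8; finish is now 26 days.

26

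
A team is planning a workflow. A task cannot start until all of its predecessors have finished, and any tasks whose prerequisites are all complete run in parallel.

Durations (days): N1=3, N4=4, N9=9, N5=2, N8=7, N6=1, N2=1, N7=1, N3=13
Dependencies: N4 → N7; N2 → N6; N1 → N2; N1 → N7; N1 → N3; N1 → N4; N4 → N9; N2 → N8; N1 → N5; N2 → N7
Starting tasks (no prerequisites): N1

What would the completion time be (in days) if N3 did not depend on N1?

Original critical path: N1→N3 = 3+13 = 16 ⇒ 16 days.
Without N1→N3, N3's earliest start moves from 3 to 0.
The longest chain is now N1→N4→N9 = 3+4+9 = 16, so the project takes 16 days.

16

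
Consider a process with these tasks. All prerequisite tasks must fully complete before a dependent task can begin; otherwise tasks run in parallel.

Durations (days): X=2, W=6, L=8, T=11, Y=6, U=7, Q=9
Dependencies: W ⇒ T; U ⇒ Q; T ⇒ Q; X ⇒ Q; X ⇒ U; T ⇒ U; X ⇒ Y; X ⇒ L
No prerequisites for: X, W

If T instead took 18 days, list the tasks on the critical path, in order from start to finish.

Baseline: W→T→U→Q = 6+11+7+9 = 33 → 33 days.
Since T is critical, the +7 change carries straight to that chain (now 40 days).
The critical path is still W→T→U→Q; finish is now 40 days.

W, T, U, Q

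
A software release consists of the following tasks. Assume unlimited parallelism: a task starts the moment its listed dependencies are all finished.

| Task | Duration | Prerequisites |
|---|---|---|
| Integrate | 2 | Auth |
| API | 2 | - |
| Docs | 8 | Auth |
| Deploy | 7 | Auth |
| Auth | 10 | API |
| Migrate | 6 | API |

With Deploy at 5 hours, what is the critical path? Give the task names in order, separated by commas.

API, Auth, Docs

Actual critical path: API→Auth→Docs = 2+10+8 = 20 ⇒ 20 hours.
Deploy has 1 hour of float (longest path through it is 19).
That remains the longest chain; total 20 hours.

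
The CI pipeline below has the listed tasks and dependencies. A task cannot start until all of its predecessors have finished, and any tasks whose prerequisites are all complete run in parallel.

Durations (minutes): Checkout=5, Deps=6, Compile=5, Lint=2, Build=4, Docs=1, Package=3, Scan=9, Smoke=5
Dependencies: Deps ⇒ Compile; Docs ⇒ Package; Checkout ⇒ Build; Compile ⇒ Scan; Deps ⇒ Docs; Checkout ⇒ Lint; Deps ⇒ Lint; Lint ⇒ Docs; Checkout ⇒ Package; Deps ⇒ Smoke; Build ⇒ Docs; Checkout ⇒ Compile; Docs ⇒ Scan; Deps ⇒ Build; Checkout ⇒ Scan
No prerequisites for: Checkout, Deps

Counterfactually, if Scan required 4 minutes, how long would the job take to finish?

As given, the longest chain is Deps→Compile→Scan = 6+5+9 = 20, so the finish is 20 minutes.
Scan is on the critical path; changing it to 4 makes that path 15 minutes.
No other chain overtakes it, so the finish is 15 minutes.

15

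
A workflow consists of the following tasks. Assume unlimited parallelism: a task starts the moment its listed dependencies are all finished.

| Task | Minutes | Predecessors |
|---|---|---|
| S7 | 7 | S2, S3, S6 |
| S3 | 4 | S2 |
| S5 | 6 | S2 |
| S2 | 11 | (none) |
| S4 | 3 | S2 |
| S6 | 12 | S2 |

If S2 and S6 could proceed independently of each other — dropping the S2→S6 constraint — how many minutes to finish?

Before: longest chain S2→S6→S7 = 11+12+7 = 30, finish 30.
Without S2→S6, S6's earliest start moves from 11 to 0.
The longest chain is now S2→S3→S7 = 11+4+7 = 22, so the job takes 22 minutes.

22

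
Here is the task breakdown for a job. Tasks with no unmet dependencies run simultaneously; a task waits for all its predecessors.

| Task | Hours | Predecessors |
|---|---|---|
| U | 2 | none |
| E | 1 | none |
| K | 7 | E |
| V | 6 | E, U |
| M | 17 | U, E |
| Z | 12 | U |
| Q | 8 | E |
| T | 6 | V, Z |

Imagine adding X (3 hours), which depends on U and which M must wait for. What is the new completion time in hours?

22

Originally the plan takes 20 hours.
With X inserted, M now waits for max(U, E, X).
New critical path: U→X→M = 2+3+17 = 22 ⇒ 22 hours.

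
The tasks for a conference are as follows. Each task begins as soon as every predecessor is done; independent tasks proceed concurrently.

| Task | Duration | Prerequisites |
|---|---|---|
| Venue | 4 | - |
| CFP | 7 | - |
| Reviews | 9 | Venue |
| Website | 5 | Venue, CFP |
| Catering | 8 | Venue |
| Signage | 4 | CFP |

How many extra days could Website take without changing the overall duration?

Venue→Reviews = 4+9 = 13 sets the makespan at 13 days.
The longest chain containing Website totals 12 days.
Slack of Website = 8 − 7 = 1 day.

1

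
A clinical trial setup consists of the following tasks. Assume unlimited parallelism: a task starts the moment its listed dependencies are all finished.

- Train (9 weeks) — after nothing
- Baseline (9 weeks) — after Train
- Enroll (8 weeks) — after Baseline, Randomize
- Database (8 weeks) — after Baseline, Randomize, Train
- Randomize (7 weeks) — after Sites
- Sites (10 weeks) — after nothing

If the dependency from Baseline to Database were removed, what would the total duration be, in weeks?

Before: longest chain Train→Baseline→Enroll = 9+9+8 = 26, finish 26.
Without Baseline→Database, Database's earliest start moves from 18 to 17.
New critical path: Train→Baseline→Enroll = 9+9+8 = 26 ⇒ 26 weeks.

26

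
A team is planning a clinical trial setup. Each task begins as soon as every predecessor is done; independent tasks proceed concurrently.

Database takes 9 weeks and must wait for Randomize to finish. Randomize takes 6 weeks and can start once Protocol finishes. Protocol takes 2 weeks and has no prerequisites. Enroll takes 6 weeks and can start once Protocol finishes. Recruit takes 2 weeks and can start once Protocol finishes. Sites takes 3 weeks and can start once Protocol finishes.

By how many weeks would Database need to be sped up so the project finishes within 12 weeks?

Current finish: 17 weeks; target: 12.
Database is on every critical path, so each week cut from Database cuts the finish by one (this holds down to a finish of 9).
Need 17 − 12 = 5 weeks off Database → Database becomes 4 weeks, finish becomes 12.

5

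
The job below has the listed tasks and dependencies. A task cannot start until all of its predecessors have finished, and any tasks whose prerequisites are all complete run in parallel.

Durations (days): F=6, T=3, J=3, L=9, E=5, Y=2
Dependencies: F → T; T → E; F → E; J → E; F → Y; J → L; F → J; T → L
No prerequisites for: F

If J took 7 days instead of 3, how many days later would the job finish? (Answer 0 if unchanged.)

4

Critical path before the change: F→J→L = 6+3+9 = 18 giving 18 days.
J is on the critical path; changing it to 7 makes that path 22 days.
No other chain overtakes it, so the finish is 22 days.
Change in finish: 22 − 18 = +4 days.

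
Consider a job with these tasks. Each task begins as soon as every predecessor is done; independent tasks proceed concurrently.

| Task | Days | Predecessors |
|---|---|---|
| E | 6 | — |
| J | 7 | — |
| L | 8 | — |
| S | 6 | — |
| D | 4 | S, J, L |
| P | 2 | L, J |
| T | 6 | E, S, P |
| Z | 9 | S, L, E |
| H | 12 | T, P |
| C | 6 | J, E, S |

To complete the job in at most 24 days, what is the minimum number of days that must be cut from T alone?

4

Current finish: 28 days; target: 24.
T is on every critical path, so each day cut from T cuts the finish by one (this holds down to a finish of 23).
Need 28 − 24 = 4 days off T → T becomes 2 days, finish becomes 24.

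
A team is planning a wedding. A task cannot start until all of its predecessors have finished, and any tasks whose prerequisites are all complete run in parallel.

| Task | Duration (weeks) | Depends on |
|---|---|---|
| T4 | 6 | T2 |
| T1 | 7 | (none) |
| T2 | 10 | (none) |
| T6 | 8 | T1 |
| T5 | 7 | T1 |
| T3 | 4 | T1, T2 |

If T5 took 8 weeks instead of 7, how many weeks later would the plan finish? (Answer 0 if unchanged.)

Actual critical path: T2→T4 = 10+6 = 16 ⇒ 16 weeks.
T5 is off the critical path — its longest chain is 14 weeks, giving 2 of slack.
That remains the longest chain; total 16 weeks.
Change in finish: 16 − 16 = +0 weeks.

0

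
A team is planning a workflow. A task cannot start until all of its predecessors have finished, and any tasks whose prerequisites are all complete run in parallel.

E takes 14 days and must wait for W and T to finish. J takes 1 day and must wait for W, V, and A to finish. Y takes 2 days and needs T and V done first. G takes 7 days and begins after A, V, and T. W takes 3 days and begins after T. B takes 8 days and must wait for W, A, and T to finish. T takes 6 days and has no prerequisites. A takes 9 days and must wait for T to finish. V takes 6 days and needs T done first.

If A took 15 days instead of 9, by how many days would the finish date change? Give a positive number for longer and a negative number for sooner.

Baseline: T→A→B = 6+9+8 = 23 → 23 days.
A lies on that path, so at 15 days the path becomes 29 days.
No other chain overtakes it, so the finish is 29 days.
Change in finish: 29 − 23 = +6 days.

6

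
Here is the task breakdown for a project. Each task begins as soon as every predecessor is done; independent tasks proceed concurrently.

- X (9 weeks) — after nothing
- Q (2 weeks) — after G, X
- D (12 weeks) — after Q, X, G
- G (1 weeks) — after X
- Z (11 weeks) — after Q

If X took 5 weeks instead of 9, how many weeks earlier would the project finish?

4

Actual critical path: X→G→Q→D = 9+1+2+12 = 24 ⇒ 24 weeks.
Since X is critical, the -4 change carries straight to that chain (now 20 weeks).
The critical path is still X→G→Q→D; finish is now 20 weeks.
Change in finish: 20 − 24 = -4 weeks.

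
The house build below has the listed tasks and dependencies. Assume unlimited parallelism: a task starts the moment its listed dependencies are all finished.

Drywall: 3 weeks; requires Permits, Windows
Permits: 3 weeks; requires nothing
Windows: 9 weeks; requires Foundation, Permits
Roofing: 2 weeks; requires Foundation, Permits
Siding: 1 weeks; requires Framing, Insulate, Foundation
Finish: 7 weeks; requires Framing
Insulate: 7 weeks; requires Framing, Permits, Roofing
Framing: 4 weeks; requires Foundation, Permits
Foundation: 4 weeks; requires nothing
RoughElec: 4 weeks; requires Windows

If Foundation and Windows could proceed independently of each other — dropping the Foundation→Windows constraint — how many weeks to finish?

Original critical path: Foundation→Windows→RoughElec = 4+9+4 = 17 ⇒ 17 weeks.
Without Foundation→Windows, Windows's earliest start moves from 4 to 3.
After: Permits→Windows→RoughElec = 3+9+4 = 16 → 16 weeks.

16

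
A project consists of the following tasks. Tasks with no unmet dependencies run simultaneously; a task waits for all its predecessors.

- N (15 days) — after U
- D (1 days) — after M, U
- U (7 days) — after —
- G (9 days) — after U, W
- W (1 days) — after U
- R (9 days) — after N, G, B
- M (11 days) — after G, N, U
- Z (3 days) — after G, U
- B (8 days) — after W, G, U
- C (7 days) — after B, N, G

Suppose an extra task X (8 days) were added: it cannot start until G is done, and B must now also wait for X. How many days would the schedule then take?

42

Originally the schedule takes 34 days.
With X inserted, B now waits for max(W, G, U, X).
New critical path: U→W→G→X→B→R = 7+1+9+8+8+9 = 42 ⇒ 42 days.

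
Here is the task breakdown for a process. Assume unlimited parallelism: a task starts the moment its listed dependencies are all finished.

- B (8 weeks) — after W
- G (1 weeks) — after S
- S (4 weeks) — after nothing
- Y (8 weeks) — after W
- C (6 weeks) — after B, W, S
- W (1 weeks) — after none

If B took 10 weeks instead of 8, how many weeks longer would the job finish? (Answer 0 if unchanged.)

2

Critical path before the change: W→B→C = 1+8+6 = 15 giving 15 weeks.
B lies on that path, so at 10 weeks the path becomes 17 weeks.
That remains the longest chain; total 17 weeks.
Change in finish: 17 − 15 = +2 weeks.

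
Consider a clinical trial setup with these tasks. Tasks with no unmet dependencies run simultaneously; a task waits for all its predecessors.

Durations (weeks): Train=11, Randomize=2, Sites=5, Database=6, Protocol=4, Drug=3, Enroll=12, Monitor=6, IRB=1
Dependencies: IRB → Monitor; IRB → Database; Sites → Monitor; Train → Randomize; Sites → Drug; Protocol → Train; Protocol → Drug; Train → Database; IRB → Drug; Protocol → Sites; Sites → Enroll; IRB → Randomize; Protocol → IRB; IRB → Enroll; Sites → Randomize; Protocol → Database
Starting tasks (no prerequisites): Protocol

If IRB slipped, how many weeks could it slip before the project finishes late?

Critical path: Protocol→Sites→Enroll = 4+5+12 = 21, so the finish is 21 weeks.
The longest chain containing IRB totals 17 weeks.
Slack of IRB = 8 − 4 = 4 weeks.

4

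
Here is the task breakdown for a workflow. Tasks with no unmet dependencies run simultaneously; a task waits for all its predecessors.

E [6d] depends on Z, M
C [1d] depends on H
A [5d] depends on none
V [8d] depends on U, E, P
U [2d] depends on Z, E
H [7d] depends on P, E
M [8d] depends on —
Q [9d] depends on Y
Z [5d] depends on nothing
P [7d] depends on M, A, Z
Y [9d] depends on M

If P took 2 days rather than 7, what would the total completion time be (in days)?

26

Actual critical path: M→Y→Q = 8+9+9 = 26 ⇒ 26 days.
The longest path through P is only 23 days, so P has float 3.
The critical path is still M→Y→Q; finish is now 26 days.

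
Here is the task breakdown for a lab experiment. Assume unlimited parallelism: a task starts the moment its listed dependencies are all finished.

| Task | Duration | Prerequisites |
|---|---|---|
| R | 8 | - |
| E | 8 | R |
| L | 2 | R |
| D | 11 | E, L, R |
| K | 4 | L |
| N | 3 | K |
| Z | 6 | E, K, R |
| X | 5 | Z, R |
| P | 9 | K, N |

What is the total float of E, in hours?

R→E→D = 8+8+11 = 27 sets the makespan at 27 hours.
The longest chain containing E totals 27 hours.
So E can slip 16 − 16 = 0 hours.

0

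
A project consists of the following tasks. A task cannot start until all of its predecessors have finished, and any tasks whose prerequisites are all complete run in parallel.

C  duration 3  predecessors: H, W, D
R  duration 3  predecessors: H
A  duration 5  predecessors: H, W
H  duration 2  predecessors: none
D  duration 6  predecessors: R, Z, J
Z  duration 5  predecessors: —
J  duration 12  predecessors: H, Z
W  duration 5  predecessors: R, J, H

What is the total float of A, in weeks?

Z→J→W→A = 5+12+5+5 = 27 sets the makespan at 27 weeks.
The longest chain containing A totals 27 weeks.
So A can slip 27 − 27 = 0 weeks.

0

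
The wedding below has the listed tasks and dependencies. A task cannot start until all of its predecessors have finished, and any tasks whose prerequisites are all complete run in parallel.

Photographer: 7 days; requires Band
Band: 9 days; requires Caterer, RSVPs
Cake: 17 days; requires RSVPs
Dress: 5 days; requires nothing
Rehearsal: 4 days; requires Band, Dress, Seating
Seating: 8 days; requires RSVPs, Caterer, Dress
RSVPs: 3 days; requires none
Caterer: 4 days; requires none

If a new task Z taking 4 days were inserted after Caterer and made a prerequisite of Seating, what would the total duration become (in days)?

Originally the wedding takes 20 days.
With Z inserted, Seating now waits for max(RSVPs, Caterer, Dress, Z).
New critical path: Caterer→Z→Seating→Rehearsal = 4+4+8+4 = 20 ⇒ 20 days.

20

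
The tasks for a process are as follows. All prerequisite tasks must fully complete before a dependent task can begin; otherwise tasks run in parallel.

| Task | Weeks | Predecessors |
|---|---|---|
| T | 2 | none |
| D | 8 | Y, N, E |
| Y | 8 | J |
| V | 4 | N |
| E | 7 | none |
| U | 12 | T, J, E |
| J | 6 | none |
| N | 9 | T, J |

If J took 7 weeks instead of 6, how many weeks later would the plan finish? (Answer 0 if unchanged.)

1

Critical path before the change: J→N→D = 6+9+8 = 23 giving 23 weeks.
J lies on that path, so at 7 weeks the path becomes 24 weeks.
That remains the longest chain; total 24 weeks.
Change in finish: 24 − 23 = +1 weeks.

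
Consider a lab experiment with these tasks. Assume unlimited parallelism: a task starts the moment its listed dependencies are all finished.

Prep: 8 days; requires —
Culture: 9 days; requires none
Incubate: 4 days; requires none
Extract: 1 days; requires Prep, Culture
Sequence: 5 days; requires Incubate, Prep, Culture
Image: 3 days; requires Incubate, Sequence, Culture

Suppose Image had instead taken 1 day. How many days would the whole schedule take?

The binding path is Culture→Sequence→Image = 9+5+3 = 17; finish at 17 days.
Image is on the critical path; changing it to 1 makes that path 15 days.
That remains the longest chain; total 15 days.

15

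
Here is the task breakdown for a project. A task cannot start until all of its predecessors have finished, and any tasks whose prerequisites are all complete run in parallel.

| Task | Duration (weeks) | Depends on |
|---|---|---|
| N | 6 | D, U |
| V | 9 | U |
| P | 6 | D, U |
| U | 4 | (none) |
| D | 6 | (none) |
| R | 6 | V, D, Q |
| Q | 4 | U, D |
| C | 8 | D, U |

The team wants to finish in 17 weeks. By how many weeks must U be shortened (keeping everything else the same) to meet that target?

Current finish: 19 weeks; target: 17.
U is on every critical path, so each week cut from U cuts the finish by one (this holds down to a finish of 16).
Need 19 − 17 = 2 weeks off U → U becomes 2 weeks, finish becomes 17.

2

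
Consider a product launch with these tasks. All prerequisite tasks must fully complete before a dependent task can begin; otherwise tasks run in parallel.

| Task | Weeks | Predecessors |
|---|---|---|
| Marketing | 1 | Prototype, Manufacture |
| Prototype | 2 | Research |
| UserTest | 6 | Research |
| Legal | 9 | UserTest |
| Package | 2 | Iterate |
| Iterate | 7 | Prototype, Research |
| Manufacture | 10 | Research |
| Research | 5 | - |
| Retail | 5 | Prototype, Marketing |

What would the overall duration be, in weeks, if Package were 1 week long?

21

Baseline: Research→Manufacture→Marketing→Retail = 5+10+1+5 = 21 → 21 weeks.
The longest path through Package is only 16 weeks, so Package has float 5.
No other chain overtakes it, so the finish is 21 weeks.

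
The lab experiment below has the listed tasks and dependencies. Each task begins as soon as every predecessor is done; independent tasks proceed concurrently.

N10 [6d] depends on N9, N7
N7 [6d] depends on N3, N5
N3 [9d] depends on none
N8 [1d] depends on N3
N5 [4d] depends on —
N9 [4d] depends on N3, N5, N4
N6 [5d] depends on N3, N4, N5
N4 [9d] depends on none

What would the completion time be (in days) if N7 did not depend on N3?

Original critical path: N3→N7→N10 = 9+6+6 = 21 ⇒ 21 days.
Without N3→N7, N7's earliest start moves from 9 to 4.
New critical path: N3→N9→N10 = 9+4+6 = 19 ⇒ 19 days.

19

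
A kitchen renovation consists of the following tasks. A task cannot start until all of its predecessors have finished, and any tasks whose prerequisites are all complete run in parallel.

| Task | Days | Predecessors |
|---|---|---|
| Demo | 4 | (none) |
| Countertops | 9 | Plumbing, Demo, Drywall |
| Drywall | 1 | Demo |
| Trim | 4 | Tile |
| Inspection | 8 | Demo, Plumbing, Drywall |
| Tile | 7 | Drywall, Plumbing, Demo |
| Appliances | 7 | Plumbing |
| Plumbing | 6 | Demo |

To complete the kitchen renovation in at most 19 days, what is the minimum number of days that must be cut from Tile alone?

Current finish: 21 days; target: 19.
Tile is on every critical path, so each day cut from Tile cuts the finish by one (this holds down to a finish of 19).
Need 21 − 19 = 2 days off Tile → Tile becomes 5 days, finish becomes 19.

2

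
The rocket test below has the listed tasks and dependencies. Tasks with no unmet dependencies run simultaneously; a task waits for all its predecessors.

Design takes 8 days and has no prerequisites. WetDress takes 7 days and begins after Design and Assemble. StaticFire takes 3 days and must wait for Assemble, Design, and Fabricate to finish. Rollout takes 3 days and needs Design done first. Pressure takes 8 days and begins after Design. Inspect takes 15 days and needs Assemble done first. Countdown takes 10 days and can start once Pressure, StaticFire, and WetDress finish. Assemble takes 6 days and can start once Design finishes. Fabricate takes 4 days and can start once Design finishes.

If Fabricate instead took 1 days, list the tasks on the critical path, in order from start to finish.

Design, Assemble, WetDress, Countdown

The binding path is Design→Assemble→WetDress→Countdown = 8+6+7+10 = 31; finish at 31 days.
The longest path through Fabricate is only 25 days, so Fabricate has float 6.
The critical path is still Design→Assemble→WetDress→Countdown; finish is now 31 days.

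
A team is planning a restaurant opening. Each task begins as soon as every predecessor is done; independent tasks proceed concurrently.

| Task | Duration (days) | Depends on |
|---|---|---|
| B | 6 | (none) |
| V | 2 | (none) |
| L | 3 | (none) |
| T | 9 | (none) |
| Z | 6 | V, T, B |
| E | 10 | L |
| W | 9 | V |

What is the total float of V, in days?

4

Critical path: T→Z = 9+6 = 15, so the finish is 15 days.
V finishes as early as 2 and must finish by 6.
Slack of V = 4 − 0 = 4 days.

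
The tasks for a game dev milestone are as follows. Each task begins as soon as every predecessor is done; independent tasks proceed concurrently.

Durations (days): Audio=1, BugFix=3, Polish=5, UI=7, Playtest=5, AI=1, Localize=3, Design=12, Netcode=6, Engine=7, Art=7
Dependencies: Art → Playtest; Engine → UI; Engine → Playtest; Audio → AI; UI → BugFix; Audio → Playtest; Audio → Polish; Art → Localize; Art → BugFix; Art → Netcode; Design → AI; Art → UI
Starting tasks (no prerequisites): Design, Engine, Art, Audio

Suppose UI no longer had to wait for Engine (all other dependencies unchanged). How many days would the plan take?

17

With the dependency in place, Engine→UI→BugFix = 7+7+3 = 17 sets the finish at 17 days.
Dropping Engine→UI doesn't change UI's earliest start (7); another predecessor still binds.
After: Art→UI→BugFix = 7+7+3 = 17 → 17 days.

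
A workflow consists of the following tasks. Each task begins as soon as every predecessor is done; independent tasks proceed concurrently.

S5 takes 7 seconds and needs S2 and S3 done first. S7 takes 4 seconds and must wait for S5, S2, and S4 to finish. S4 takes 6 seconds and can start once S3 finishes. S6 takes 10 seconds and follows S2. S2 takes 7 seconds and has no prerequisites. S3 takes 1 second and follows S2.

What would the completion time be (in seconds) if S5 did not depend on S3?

Original critical path: S2→S3→S5→S7 = 7+1+7+4 = 19 ⇒ 19 seconds.
Without S3→S5, S5's earliest start moves from 8 to 7.
After: S2→S3→S4→S7 = 7+1+6+4 = 18 → 18 seconds.

18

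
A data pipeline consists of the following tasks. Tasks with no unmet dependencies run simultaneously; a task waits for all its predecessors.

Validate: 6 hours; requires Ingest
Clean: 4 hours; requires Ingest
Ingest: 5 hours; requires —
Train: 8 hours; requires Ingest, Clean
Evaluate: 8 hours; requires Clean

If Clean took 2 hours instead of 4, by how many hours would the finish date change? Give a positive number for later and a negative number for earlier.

Baseline: Ingest→Clean→Train = 5+4+8 = 17 → 17 hours.
Since Clean is critical, the -2 change carries straight to that chain (now 15 hours).
The critical path is still Ingest→Clean→Train; finish is now 15 hours.
Change in finish: 15 − 17 = -2 hours.

-2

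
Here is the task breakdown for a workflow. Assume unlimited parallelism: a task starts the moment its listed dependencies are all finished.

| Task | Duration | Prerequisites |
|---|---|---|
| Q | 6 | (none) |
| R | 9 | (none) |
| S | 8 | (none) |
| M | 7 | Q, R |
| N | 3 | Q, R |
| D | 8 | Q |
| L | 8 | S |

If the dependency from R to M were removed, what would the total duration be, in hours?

16

Before: longest chain R→M = 9+7 = 16, finish 16.
Without R→M, M's earliest start moves from 9 to 6.
The longest chain is now S→L = 8+8 = 16, so the workflow takes 16 hours.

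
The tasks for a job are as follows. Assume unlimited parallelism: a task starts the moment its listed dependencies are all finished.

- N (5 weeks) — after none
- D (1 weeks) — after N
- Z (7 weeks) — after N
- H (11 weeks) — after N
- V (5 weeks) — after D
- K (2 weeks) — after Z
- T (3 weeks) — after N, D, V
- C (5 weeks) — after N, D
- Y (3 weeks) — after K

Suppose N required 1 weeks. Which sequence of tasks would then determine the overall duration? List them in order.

N, Z, K, Y

Critical path before the change: N→Z→K→Y = 5+7+2+3 = 17 giving 17 weeks.
Since N is critical, the -4 change carries straight to that chain (now 13 weeks).
The critical path is still N→Z→K→Y; finish is now 13 weeks.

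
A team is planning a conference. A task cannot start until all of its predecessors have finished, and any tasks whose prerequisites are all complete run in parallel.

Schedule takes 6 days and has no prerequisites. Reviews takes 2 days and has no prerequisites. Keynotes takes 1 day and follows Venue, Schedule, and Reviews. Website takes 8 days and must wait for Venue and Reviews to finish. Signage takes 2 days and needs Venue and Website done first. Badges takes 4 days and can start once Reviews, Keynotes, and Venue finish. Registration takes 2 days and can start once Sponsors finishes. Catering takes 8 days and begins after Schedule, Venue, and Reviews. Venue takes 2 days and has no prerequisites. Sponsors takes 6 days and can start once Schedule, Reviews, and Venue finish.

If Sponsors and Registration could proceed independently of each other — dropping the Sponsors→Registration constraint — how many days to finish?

14

With the dependency in place, Schedule→Sponsors→Registration = 6+6+2 = 14 sets the finish at 14 days.
Without Sponsors→Registration, Registration's earliest start moves from 12 to 0.
After: Schedule→Catering = 6+8 = 14 → 14 days.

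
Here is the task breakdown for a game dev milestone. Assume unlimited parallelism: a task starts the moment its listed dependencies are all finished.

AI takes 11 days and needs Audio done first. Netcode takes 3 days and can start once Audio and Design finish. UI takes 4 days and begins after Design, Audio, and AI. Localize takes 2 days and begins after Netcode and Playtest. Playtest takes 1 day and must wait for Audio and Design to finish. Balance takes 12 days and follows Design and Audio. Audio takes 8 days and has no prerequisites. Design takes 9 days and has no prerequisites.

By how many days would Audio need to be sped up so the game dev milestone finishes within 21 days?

Current finish: 23 days; target: 21.
Audio is on every critical path, so each day cut from Audio cuts the finish by one (this holds down to a finish of 21).
Need 23 − 21 = 2 days off Audio → Audio becomes 6 days, finish becomes 21.

2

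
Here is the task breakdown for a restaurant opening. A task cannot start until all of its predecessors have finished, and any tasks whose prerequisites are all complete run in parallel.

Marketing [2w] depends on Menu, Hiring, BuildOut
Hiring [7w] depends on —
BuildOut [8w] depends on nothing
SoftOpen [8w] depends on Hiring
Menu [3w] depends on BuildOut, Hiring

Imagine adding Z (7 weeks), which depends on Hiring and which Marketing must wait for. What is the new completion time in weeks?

Originally the project takes 15 weeks.
With Z inserted, Marketing now waits for max(Menu, Hiring, BuildOut, Z).
New critical path: Hiring→Z→Marketing = 7+7+2 = 16 ⇒ 16 weeks.

16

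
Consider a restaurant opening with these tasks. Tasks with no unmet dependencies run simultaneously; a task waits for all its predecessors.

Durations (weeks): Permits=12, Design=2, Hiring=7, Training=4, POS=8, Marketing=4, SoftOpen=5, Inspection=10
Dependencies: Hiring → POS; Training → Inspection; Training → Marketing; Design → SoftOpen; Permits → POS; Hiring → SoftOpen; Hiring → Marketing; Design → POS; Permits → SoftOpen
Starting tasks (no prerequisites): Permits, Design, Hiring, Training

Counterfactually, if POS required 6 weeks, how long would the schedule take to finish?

As given, the longest chain is Permits→POS = 12+8 = 20, so the finish is 20 weeks.
Since POS is critical, the -2 change carries straight to that chain (now 18 weeks).
No other chain overtakes it, so the finish is 18 weeks.

18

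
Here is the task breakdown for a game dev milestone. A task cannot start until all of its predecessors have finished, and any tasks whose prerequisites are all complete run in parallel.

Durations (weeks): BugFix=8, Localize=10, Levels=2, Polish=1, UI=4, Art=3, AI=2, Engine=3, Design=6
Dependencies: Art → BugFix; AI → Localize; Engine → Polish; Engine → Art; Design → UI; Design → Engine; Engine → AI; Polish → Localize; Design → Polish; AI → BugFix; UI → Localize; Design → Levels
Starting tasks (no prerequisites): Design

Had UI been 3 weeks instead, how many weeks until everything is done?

Actual critical path: Design→Engine→AI→Localize = 6+3+2+10 = 21 ⇒ 21 weeks.
UI is off the critical path — its longest chain is 20 weeks, giving 1 of slack.
That remains the longest chain; total 21 weeks.

21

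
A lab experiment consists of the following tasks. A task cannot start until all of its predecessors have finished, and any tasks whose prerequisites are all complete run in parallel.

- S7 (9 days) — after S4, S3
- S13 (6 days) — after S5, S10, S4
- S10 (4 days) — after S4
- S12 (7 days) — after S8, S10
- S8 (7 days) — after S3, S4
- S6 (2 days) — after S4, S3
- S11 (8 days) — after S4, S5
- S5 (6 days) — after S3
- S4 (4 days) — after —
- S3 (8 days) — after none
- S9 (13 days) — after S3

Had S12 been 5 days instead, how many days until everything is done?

Actual critical path: S3→S8→S12 = 8+7+7 = 22 ⇒ 22 days.
Since S12 is critical, the -2 change carries straight to that chain (now 20 days).
New critical path: S3→S5→S11 = 8+6+8 = 22 ⇒ 22 days.

22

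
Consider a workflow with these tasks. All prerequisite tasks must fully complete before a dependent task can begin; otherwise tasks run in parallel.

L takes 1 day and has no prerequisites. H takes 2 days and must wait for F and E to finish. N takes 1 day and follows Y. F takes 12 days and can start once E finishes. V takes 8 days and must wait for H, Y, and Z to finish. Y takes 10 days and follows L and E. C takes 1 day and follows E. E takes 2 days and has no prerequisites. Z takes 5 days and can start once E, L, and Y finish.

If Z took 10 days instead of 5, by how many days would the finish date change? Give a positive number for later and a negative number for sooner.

5

Baseline: E→Y→Z→V = 2+10+5+8 = 25 → 25 days.
Z lies on that path, so at 10 days the path becomes 30 days.
The critical path is still E→Y→Z→V; finish is now 30 days.
Change in finish: 30 − 25 = +5 days.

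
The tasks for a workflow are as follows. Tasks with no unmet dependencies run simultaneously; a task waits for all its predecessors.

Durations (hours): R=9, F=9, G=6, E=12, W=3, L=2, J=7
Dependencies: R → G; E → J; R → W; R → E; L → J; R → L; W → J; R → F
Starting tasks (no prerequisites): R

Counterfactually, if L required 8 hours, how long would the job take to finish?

28

The binding path is R→E→J = 9+12+7 = 28; finish at 28 hours.
The longest path through L is only 18 hours, so L has float 10.
No other chain overtakes it, so the finish is 28 hours.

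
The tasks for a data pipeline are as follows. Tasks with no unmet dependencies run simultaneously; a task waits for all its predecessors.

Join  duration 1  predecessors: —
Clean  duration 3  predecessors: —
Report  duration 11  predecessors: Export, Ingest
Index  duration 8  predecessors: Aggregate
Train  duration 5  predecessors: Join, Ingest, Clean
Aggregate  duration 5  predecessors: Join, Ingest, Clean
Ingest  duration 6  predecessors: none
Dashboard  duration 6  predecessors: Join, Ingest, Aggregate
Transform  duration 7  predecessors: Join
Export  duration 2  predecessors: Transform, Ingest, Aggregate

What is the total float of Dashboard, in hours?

Ingest→Aggregate→Export→Report = 6+5+2+11 = 24 sets the makespan at 24 hours.
Longest path through Dashboard: 17 hours (earliest finish 17, latest finish 24).
So Dashboard can slip 24 − 17 = 7 hours.

7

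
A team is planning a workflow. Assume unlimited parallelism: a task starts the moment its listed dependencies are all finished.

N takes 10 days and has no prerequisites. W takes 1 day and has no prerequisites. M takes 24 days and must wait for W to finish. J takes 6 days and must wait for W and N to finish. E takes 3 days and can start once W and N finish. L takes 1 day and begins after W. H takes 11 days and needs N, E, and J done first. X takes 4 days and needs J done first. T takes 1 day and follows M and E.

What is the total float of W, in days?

1

The longest chain is N→J→H = 10+6+11 = 27; overall finish 27 days.
W finishes as early as 1 and must finish by 2.
Slack of W = 1 − 0 = 1 day.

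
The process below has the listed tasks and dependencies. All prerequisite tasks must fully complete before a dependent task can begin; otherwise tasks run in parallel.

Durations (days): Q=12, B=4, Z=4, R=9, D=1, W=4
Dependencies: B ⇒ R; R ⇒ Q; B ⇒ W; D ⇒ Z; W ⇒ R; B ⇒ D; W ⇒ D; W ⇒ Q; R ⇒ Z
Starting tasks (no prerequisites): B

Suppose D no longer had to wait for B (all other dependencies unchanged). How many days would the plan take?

29

Before: longest chain B→W→R→Q = 4+4+9+12 = 29, finish 29.
Dropping B→D doesn't change D's earliest start (8); another predecessor still binds.
After: B→W→R→Q = 4+4+9+12 = 29 → 29 days.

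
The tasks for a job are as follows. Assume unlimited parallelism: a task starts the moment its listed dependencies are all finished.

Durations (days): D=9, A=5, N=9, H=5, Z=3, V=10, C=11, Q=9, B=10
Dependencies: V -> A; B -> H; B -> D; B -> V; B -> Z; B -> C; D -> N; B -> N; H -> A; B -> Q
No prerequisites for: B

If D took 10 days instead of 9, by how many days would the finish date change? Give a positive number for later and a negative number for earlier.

1

Baseline: B→D→N = 10+9+9 = 28 → 28 days.
D lies on that path, so at 10 days the path becomes 29 days.
That remains the longest chain; total 29 days.
Change in finish: 29 − 28 = +1 days.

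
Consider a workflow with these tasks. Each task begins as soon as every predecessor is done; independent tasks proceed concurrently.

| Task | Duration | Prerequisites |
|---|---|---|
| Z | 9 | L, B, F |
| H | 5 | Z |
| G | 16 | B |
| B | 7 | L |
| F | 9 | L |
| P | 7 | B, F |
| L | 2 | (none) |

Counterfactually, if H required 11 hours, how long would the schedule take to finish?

31

As given, the longest chain is L→F→Z→H = 2+9+9+5 = 25, so the finish is 25 hours.
H is on the critical path; changing it to 11 makes that path 31 hours.
The critical path is still L→F→Z→H; finish is now 31 hours.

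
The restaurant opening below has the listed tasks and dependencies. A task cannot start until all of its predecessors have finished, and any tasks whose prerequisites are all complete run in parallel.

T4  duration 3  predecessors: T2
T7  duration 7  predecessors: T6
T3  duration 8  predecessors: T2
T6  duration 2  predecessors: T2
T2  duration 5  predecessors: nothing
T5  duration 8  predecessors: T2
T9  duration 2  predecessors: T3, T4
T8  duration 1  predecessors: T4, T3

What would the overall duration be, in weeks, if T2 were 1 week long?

Critical path before the change: T2→T3→T9 = 5+8+2 = 15 giving 15 weeks.
T2 is on the critical path; changing it to 1 makes that path 11 weeks.
The critical path is still T2→T3→T9; finish is now 11 weeks.

11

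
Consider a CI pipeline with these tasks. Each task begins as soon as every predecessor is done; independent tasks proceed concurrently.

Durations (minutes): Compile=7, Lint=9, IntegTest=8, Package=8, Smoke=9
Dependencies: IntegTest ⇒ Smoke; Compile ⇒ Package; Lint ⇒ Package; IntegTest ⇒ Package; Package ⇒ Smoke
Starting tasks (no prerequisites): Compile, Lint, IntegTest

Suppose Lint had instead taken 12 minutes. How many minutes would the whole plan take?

Actual critical path: Lint→Package→Smoke = 9+8+9 = 26 ⇒ 26 minutes.
Since Lint is critical, the +3 change carries straight to that chain (now 29 minutes).
The critical path is still Lint→Package→Smoke; finish is now 29 minutes.

29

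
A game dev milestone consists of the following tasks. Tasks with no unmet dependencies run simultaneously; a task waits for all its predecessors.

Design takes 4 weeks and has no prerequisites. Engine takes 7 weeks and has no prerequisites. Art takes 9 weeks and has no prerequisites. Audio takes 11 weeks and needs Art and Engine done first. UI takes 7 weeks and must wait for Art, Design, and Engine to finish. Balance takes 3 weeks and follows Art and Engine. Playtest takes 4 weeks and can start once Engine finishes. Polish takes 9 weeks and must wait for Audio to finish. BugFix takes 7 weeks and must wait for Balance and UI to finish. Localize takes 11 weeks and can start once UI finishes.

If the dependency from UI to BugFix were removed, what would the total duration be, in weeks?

29

Before: longest chain Art→Audio→Polish = 9+11+9 = 29, finish 29.
Without UI→BugFix, BugFix's earliest start moves from 16 to 12.
After: Art→Audio→Polish = 9+11+9 = 29 → 29 weeks.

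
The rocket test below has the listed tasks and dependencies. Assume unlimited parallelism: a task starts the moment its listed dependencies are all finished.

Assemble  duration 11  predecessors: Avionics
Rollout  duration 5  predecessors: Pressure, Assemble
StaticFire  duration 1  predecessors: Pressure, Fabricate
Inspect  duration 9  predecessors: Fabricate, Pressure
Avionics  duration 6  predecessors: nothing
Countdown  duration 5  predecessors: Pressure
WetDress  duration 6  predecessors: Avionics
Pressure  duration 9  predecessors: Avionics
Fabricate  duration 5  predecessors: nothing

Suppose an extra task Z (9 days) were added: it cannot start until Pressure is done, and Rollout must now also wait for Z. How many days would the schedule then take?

Originally the schedule takes 24 days.
With Z inserted, Rollout now waits for max(Pressure, Assemble, Z).
New critical path: Avionics→Pressure→Z→Rollout = 6+9+9+5 = 29 ⇒ 29 days.

29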